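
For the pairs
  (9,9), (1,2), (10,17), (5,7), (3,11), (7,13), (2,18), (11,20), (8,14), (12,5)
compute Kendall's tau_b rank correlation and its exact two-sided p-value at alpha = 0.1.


Step 1: Enumerate the 45 unordered pairs (i,j) with i<j and classify each by sign(x_j-x_i) * sign(y_j-y_i).
  (1,2):dx=-8,dy=-7->C; (1,3):dx=+1,dy=+8->C; (1,4):dx=-4,dy=-2->C; (1,5):dx=-6,dy=+2->D
  (1,6):dx=-2,dy=+4->D; (1,7):dx=-7,dy=+9->D; (1,8):dx=+2,dy=+11->C; (1,9):dx=-1,dy=+5->D
  (1,10):dx=+3,dy=-4->D; (2,3):dx=+9,dy=+15->C; (2,4):dx=+4,dy=+5->C; (2,5):dx=+2,dy=+9->C
  (2,6):dx=+6,dy=+11->C; (2,7):dx=+1,dy=+16->C; (2,8):dx=+10,dy=+18->C; (2,9):dx=+7,dy=+12->C
  (2,10):dx=+11,dy=+3->C; (3,4):dx=-5,dy=-10->C; (3,5):dx=-7,dy=-6->C; (3,6):dx=-3,dy=-4->C
  (3,7):dx=-8,dy=+1->D; (3,8):dx=+1,dy=+3->C; (3,9):dx=-2,dy=-3->C; (3,10):dx=+2,dy=-12->D
  (4,5):dx=-2,dy=+4->D; (4,6):dx=+2,dy=+6->C; (4,7):dx=-3,dy=+11->D; (4,8):dx=+6,dy=+13->C
  (4,9):dx=+3,dy=+7->C; (4,10):dx=+7,dy=-2->D; (5,6):dx=+4,dy=+2->C; (5,7):dx=-1,dy=+7->D
  (5,8):dx=+8,dy=+9->C; (5,9):dx=+5,dy=+3->C; (5,10):dx=+9,dy=-6->D; (6,7):dx=-5,dy=+5->D
  (6,8):dx=+4,dy=+7->C; (6,9):dx=+1,dy=+1->C; (6,10):dx=+5,dy=-8->D; (7,8):dx=+9,dy=+2->C
  (7,9):dx=+6,dy=-4->D; (7,10):dx=+10,dy=-13->D; (8,9):dx=-3,dy=-6->C; (8,10):dx=+1,dy=-15->D
  (9,10):dx=+4,dy=-9->D
Step 2: C = 27, D = 18, total pairs = 45.
Step 3: tau = (C - D)/(n(n-1)/2) = (27 - 18)/45 = 0.200000.
Step 4: Exact two-sided p-value (enumerate n! = 3628800 permutations of y under H0): p = 0.484313.
Step 5: alpha = 0.1. fail to reject H0.

tau_b = 0.2000 (C=27, D=18), p = 0.484313, fail to reject H0.


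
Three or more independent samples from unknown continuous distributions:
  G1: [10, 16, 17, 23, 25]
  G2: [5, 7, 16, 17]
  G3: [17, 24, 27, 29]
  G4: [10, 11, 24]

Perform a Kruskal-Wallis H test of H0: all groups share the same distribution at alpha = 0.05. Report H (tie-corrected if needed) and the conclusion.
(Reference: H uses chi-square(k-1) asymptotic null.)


Step 1: Combine all N = 16 observations and assign midranks.
sorted (value, group, rank): (5,G2,1), (7,G2,2), (10,G1,3.5), (10,G4,3.5), (11,G4,5), (16,G1,6.5), (16,G2,6.5), (17,G1,9), (17,G2,9), (17,G3,9), (23,G1,11), (24,G3,12.5), (24,G4,12.5), (25,G1,14), (27,G3,15), (29,G3,16)
Step 2: Sum ranks within each group.
R_1 = 44 (n_1 = 5)
R_2 = 18.5 (n_2 = 4)
R_3 = 52.5 (n_3 = 4)
R_4 = 21 (n_4 = 3)
Step 3: H = 12/(N(N+1)) * sum(R_i^2/n_i) - 3(N+1)
     = 12/(16*17) * (44^2/5 + 18.5^2/4 + 52.5^2/4 + 21^2/3) - 3*17
     = 0.044118 * 1308.83 - 51
     = 6.742279.
Step 4: Ties present; correction factor C = 1 - 42/(16^3 - 16) = 0.989706. Corrected H = 6.742279 / 0.989706 = 6.812407.
Step 5: Under H0, H ~ chi^2(3); p-value = 0.078124.
Step 6: alpha = 0.05. fail to reject H0.

H = 6.8124, df = 3, p = 0.078124, fail to reject H0.


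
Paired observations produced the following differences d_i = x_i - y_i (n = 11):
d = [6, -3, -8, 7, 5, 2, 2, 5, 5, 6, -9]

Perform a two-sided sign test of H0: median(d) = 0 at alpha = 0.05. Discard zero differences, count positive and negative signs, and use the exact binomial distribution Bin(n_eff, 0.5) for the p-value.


Step 1: Discard zero differences. Original n = 11; n_eff = number of nonzero differences = 11.
Nonzero differences (with sign): +6, -3, -8, +7, +5, +2, +2, +5, +5, +6, -9
Step 2: Count signs: positive = 8, negative = 3.
Step 3: Under H0: P(positive) = 0.5, so the number of positives S ~ Bin(11, 0.5).
Step 4: Two-sided exact p-value = sum of Bin(11,0.5) probabilities at or below the observed probability = 0.226562.
Step 5: alpha = 0.05. fail to reject H0.

n_eff = 11, pos = 8, neg = 3, p = 0.226562, fail to reject H0.


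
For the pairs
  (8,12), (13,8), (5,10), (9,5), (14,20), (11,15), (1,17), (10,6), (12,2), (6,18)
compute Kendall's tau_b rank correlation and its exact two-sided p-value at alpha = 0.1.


Step 1: Enumerate the 45 unordered pairs (i,j) with i<j and classify each by sign(x_j-x_i) * sign(y_j-y_i).
  (1,2):dx=+5,dy=-4->D; (1,3):dx=-3,dy=-2->C; (1,4):dx=+1,dy=-7->D; (1,5):dx=+6,dy=+8->C
  (1,6):dx=+3,dy=+3->C; (1,7):dx=-7,dy=+5->D; (1,8):dx=+2,dy=-6->D; (1,9):dx=+4,dy=-10->D
  (1,10):dx=-2,dy=+6->D; (2,3):dx=-8,dy=+2->D; (2,4):dx=-4,dy=-3->C; (2,5):dx=+1,dy=+12->C
  (2,6):dx=-2,dy=+7->D; (2,7):dx=-12,dy=+9->D; (2,8):dx=-3,dy=-2->C; (2,9):dx=-1,dy=-6->C
  (2,10):dx=-7,dy=+10->D; (3,4):dx=+4,dy=-5->D; (3,5):dx=+9,dy=+10->C; (3,6):dx=+6,dy=+5->C
  (3,7):dx=-4,dy=+7->D; (3,8):dx=+5,dy=-4->D; (3,9):dx=+7,dy=-8->D; (3,10):dx=+1,dy=+8->C
  (4,5):dx=+5,dy=+15->C; (4,6):dx=+2,dy=+10->C; (4,7):dx=-8,dy=+12->D; (4,8):dx=+1,dy=+1->C
  (4,9):dx=+3,dy=-3->D; (4,10):dx=-3,dy=+13->D; (5,6):dx=-3,dy=-5->C; (5,7):dx=-13,dy=-3->C
  (5,8):dx=-4,dy=-14->C; (5,9):dx=-2,dy=-18->C; (5,10):dx=-8,dy=-2->C; (6,7):dx=-10,dy=+2->D
  (6,8):dx=-1,dy=-9->C; (6,9):dx=+1,dy=-13->D; (6,10):dx=-5,dy=+3->D; (7,8):dx=+9,dy=-11->D
  (7,9):dx=+11,dy=-15->D; (7,10):dx=+5,dy=+1->C; (8,9):dx=+2,dy=-4->D; (8,10):dx=-4,dy=+12->D
  (9,10):dx=-6,dy=+16->D
Step 2: C = 20, D = 25, total pairs = 45.
Step 3: tau = (C - D)/(n(n-1)/2) = (20 - 25)/45 = -0.111111.
Step 4: Exact two-sided p-value (enumerate n! = 3628800 permutations of y under H0): p = 0.727490.
Step 5: alpha = 0.1. fail to reject H0.

tau_b = -0.1111 (C=20, D=25), p = 0.727490, fail to reject H0.


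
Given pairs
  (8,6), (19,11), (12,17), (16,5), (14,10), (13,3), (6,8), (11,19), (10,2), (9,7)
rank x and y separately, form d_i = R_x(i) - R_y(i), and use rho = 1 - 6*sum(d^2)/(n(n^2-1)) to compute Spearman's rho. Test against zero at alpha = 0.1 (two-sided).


Step 1: Rank x and y separately (midranks; no ties here).
rank(x): 8->2, 19->10, 12->6, 16->9, 14->8, 13->7, 6->1, 11->5, 10->4, 9->3
rank(y): 6->4, 11->8, 17->9, 5->3, 10->7, 3->2, 8->6, 19->10, 2->1, 7->5
Step 2: d_i = R_x(i) - R_y(i); compute d_i^2.
  (2-4)^2=4, (10-8)^2=4, (6-9)^2=9, (9-3)^2=36, (8-7)^2=1, (7-2)^2=25, (1-6)^2=25, (5-10)^2=25, (4-1)^2=9, (3-5)^2=4
sum(d^2) = 142.
Step 3: rho = 1 - 6*142 / (10*(10^2 - 1)) = 1 - 852/990 = 0.139394.
Step 4: Under H0, t = rho * sqrt((n-2)/(1-rho^2)) = 0.3982 ~ t(8).
Step 5: Two-sided p-value from the t-distribution with 8 df = 0.700932.
Step 6: alpha = 0.1. fail to reject H0.

rho = 0.1394, p = 0.700932, fail to reject H0 at alpha = 0.1.


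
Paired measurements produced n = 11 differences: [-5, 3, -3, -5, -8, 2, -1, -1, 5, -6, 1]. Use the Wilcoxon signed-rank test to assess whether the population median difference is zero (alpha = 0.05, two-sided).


Step 1: Drop any zero differences (none here) and take |d_i|.
|d| = [5, 3, 3, 5, 8, 2, 1, 1, 5, 6, 1]
Step 2: Midrank |d_i| (ties get averaged ranks).
ranks: |5|->8, |3|->5.5, |3|->5.5, |5|->8, |8|->11, |2|->4, |1|->2, |1|->2, |5|->8, |6|->10, |1|->2
Step 3: Attach original signs; sum ranks with positive sign and with negative sign.
W+ = 5.5 + 4 + 8 + 2 = 19.5
W- = 8 + 5.5 + 8 + 11 + 2 + 2 + 10 = 46.5
(Check: W+ + W- = 66 should equal n(n+1)/2 = 66.)
Step 4: Test statistic W = min(W+, W-) = 19.5.
Step 5: Ties in |d|, so use the tie-corrected normal approximation.
        E[W] = n(n+1)/4 = 11*12/4 = 33.
        Tie groups: |d|=1 (t=3), |d|=3 (t=2), |d|=5 (t=3); sum(t^3 - t) = 54.
        Var[W] = n(n+1)(2n+1)/24 - sum(t^3-t)/48 = 3036/24 - 54/48 = 125.375.
        z = (W - E[W]) / sqrt(Var[W]) = (19.5 - 33) / 11.1971 = -1.2057.
        Two-sided p = 2*Phi(z) = 0.227945.
Step 6: alpha = 0.05. fail to reject H0.

W+ = 19.5, W- = 46.5, W = min = 19.5, p = 0.227945, fail to reject H0.


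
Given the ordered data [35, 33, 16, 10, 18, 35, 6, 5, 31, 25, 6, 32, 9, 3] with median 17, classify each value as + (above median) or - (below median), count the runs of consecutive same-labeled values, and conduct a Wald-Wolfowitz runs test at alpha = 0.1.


Step 1: Compute median = 17; label A = above, B = below.
Labels in order: AABBAABBAABABB  (n_A = 7, n_B = 7)
Step 2: Count runs R = 8.
Step 3: Under H0 (random ordering), E[R] = 2*n_A*n_B/(n_A+n_B) + 1 = 2*7*7/14 + 1 = 8.0000.
        Var[R] = 2*n_A*n_B*(2*n_A*n_B - n_A - n_B) / ((n_A+n_B)^2 * (n_A+n_B-1)) = 8232/2548 = 3.2308.
        SD[R] = 1.7974.
Step 4: R = E[R], so z = 0 with no continuity correction.
Step 5: Two-sided p-value via normal approximation = 2*(1 - Phi(|z|)) = 1.000000.
Step 6: alpha = 0.1. fail to reject H0.

R = 8, z = 0.0000, p = 1.000000, fail to reject H0.


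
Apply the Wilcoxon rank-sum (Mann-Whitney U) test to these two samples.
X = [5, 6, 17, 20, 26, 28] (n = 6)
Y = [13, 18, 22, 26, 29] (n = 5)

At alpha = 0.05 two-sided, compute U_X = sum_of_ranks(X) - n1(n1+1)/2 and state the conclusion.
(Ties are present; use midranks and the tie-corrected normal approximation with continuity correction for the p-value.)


Step 1: Combine and sort all 11 observations; assign midranks.
sorted (value, group): (5,X), (6,X), (13,Y), (17,X), (18,Y), (20,X), (22,Y), (26,X), (26,Y), (28,X), (29,Y)
ranks: 5->1, 6->2, 13->3, 17->4, 18->5, 20->6, 22->7, 26->8.5, 26->8.5, 28->10, 29->11
Step 2: Rank sum for X: R1 = 1 + 2 + 4 + 6 + 8.5 + 10 = 31.5.
Step 3: U_X = R1 - n1(n1+1)/2 = 31.5 - 6*7/2 = 31.5 - 21 = 10.5.
       U_Y = n1*n2 - U_X = 30 - 10.5 = 19.5.
Step 4: Ties are present, so use the tie-corrected normal approximation (with continuity correction) for the p-value.
Step 5: p-value = 0.464192; compare to alpha = 0.05. fail to reject H0.

U_X = 10.5, p = 0.464192, fail to reject H0 at alpha = 0.05.


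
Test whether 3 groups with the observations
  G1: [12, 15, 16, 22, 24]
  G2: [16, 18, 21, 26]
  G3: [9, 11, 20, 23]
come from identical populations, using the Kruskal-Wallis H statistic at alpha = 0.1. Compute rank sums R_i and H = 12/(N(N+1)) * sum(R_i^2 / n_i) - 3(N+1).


Step 1: Combine all N = 13 observations and assign midranks.
sorted (value, group, rank): (9,G3,1), (11,G3,2), (12,G1,3), (15,G1,4), (16,G1,5.5), (16,G2,5.5), (18,G2,7), (20,G3,8), (21,G2,9), (22,G1,10), (23,G3,11), (24,G1,12), (26,G2,13)
Step 2: Sum ranks within each group.
R_1 = 34.5 (n_1 = 5)
R_2 = 34.5 (n_2 = 4)
R_3 = 22 (n_3 = 4)
Step 3: H = 12/(N(N+1)) * sum(R_i^2/n_i) - 3(N+1)
     = 12/(13*14) * (34.5^2/5 + 34.5^2/4 + 22^2/4) - 3*14
     = 0.065934 * 656.612 - 42
     = 1.293132.
Step 4: Ties present; correction factor C = 1 - 6/(13^3 - 13) = 0.997253. Corrected H = 1.293132 / 0.997253 = 1.296694.
Step 5: Under H0, H ~ chi^2(2); p-value = 0.522909.
Step 6: alpha = 0.1. fail to reject H0.

H = 1.2967, df = 2, p = 0.522909, fail to reject H0.


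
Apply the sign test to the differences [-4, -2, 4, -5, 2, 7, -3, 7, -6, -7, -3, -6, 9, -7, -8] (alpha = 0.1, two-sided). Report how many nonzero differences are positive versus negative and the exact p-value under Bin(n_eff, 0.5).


Step 1: Discard zero differences. Original n = 15; n_eff = number of nonzero differences = 15.
Nonzero differences (with sign): -4, -2, +4, -5, +2, +7, -3, +7, -6, -7, -3, -6, +9, -7, -8
Step 2: Count signs: positive = 5, negative = 10.
Step 3: Under H0: P(positive) = 0.5, so the number of positives S ~ Bin(15, 0.5).
Step 4: Two-sided exact p-value = sum of Bin(15,0.5) probabilities at or below the observed probability = 0.301758.
Step 5: alpha = 0.1. fail to reject H0.

n_eff = 15, pos = 5, neg = 10, p = 0.301758, fail to reject H0.


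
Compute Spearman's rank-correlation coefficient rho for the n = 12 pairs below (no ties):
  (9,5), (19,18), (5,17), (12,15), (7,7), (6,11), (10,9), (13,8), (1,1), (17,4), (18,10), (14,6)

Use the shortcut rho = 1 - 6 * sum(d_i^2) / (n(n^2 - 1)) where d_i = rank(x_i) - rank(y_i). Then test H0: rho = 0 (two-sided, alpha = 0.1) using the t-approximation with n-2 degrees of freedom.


Step 1: Rank x and y separately (midranks; no ties here).
rank(x): 9->5, 19->12, 5->2, 12->7, 7->4, 6->3, 10->6, 13->8, 1->1, 17->10, 18->11, 14->9
rank(y): 5->3, 18->12, 17->11, 15->10, 7->5, 11->9, 9->7, 8->6, 1->1, 4->2, 10->8, 6->4
Step 2: d_i = R_x(i) - R_y(i); compute d_i^2.
  (5-3)^2=4, (12-12)^2=0, (2-11)^2=81, (7-10)^2=9, (4-5)^2=1, (3-9)^2=36, (6-7)^2=1, (8-6)^2=4, (1-1)^2=0, (10-2)^2=64, (11-8)^2=9, (9-4)^2=25
sum(d^2) = 234.
Step 3: rho = 1 - 6*234 / (12*(12^2 - 1)) = 1 - 1404/1716 = 0.181818.
Step 4: Under H0, t = rho * sqrt((n-2)/(1-rho^2)) = 0.5847 ~ t(10).
Step 5: Two-sided p-value from the t-distribution with 10 df = 0.571701.
Step 6: alpha = 0.1. fail to reject H0.

rho = 0.1818, p = 0.571701, fail to reject H0 at alpha = 0.1.


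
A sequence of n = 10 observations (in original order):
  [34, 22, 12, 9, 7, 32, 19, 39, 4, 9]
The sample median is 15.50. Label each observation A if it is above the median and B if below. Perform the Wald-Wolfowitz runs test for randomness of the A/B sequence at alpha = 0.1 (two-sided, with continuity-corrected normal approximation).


Step 1: Compute median = 15.50; label A = above, B = below.
Labels in order: AABBBAAABB  (n_A = 5, n_B = 5)
Step 2: Count runs R = 4.
Step 3: Under H0 (random ordering), E[R] = 2*n_A*n_B/(n_A+n_B) + 1 = 2*5*5/10 + 1 = 6.0000.
        Var[R] = 2*n_A*n_B*(2*n_A*n_B - n_A - n_B) / ((n_A+n_B)^2 * (n_A+n_B-1)) = 2000/900 = 2.2222.
        SD[R] = 1.4907.
Step 4: Continuity-corrected z = (R + 0.5 - E[R]) / SD[R] = (4 + 0.5 - 6.0000) / 1.4907 = -1.0062.
Step 5: Two-sided p-value via normal approximation = 2*(1 - Phi(|z|)) = 0.314305.
Step 6: alpha = 0.1. fail to reject H0.

R = 4, z = -1.0062, p = 0.314305, fail to reject H0.


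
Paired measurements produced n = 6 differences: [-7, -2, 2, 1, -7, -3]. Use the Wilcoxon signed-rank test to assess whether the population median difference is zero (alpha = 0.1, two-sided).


Step 1: Drop any zero differences (none here) and take |d_i|.
|d| = [7, 2, 2, 1, 7, 3]
Step 2: Midrank |d_i| (ties get averaged ranks).
ranks: |7|->5.5, |2|->2.5, |2|->2.5, |1|->1, |7|->5.5, |3|->4
Step 3: Attach original signs; sum ranks with positive sign and with negative sign.
W+ = 2.5 + 1 = 3.5
W- = 5.5 + 2.5 + 5.5 + 4 = 17.5
(Check: W+ + W- = 21 should equal n(n+1)/2 = 21.)
Step 4: Test statistic W = min(W+, W-) = 3.5.
Step 5: Ties in |d|, so use the tie-corrected normal approximation.
        E[W] = n(n+1)/4 = 6*7/4 = 10.5.
        Tie groups: |d|=2 (t=2), |d|=7 (t=2); sum(t^3 - t) = 12.
        Var[W] = n(n+1)(2n+1)/24 - sum(t^3-t)/48 = 546/24 - 12/48 = 22.5.
        z = (W - E[W]) / sqrt(Var[W]) = (3.5 - 10.5) / 4.7434 = -1.4757.
        Two-sided p = 2*Phi(z) = 0.140017.
Step 6: alpha = 0.1. fail to reject H0.

W+ = 3.5, W- = 17.5, W = min = 3.5, p = 0.140017, fail to reject H0.


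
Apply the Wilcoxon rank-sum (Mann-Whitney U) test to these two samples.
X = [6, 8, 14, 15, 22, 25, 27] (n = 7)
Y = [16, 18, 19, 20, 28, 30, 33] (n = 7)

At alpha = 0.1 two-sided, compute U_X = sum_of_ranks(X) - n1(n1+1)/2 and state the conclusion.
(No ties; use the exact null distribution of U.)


Step 1: Combine and sort all 14 observations; assign midranks.
sorted (value, group): (6,X), (8,X), (14,X), (15,X), (16,Y), (18,Y), (19,Y), (20,Y), (22,X), (25,X), (27,X), (28,Y), (30,Y), (33,Y)
ranks: 6->1, 8->2, 14->3, 15->4, 16->5, 18->6, 19->7, 20->8, 22->9, 25->10, 27->11, 28->12, 30->13, 33->14
Step 2: Rank sum for X: R1 = 1 + 2 + 3 + 4 + 9 + 10 + 11 = 40.
Step 3: U_X = R1 - n1(n1+1)/2 = 40 - 7*8/2 = 40 - 28 = 12.
       U_Y = n1*n2 - U_X = 49 - 12 = 37.
Step 4: No ties, so the exact null distribution of U (based on enumerating the C(14,7) = 3432 equally likely rank assignments) gives the two-sided p-value.
Step 5: p-value = 0.128205; compare to alpha = 0.1. fail to reject H0.

U_X = 12, p = 0.128205, fail to reject H0 at alpha = 0.1.


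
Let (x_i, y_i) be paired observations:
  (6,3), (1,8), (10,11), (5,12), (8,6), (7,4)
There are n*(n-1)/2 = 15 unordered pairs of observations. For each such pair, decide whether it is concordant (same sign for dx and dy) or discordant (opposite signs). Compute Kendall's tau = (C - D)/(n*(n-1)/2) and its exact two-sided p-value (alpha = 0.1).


Step 1: Enumerate the 15 unordered pairs (i,j) with i<j and classify each by sign(x_j-x_i) * sign(y_j-y_i).
  (1,2):dx=-5,dy=+5->D; (1,3):dx=+4,dy=+8->C; (1,4):dx=-1,dy=+9->D; (1,5):dx=+2,dy=+3->C
  (1,6):dx=+1,dy=+1->C; (2,3):dx=+9,dy=+3->C; (2,4):dx=+4,dy=+4->C; (2,5):dx=+7,dy=-2->D
  (2,6):dx=+6,dy=-4->D; (3,4):dx=-5,dy=+1->D; (3,5):dx=-2,dy=-5->C; (3,6):dx=-3,dy=-7->C
  (4,5):dx=+3,dy=-6->D; (4,6):dx=+2,dy=-8->D; (5,6):dx=-1,dy=-2->C
Step 2: C = 8, D = 7, total pairs = 15.
Step 3: tau = (C - D)/(n(n-1)/2) = (8 - 7)/15 = 0.066667.
Step 4: Exact two-sided p-value (enumerate n! = 720 permutations of y under H0): p = 1.000000.
Step 5: alpha = 0.1. fail to reject H0.

tau_b = 0.0667 (C=8, D=7), p = 1.000000, fail to reject H0.


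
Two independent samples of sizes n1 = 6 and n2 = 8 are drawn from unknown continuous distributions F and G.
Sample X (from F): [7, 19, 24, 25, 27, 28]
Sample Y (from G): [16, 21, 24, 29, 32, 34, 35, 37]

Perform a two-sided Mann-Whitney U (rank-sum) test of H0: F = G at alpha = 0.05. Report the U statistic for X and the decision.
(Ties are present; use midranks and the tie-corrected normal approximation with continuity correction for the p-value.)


Step 1: Combine and sort all 14 observations; assign midranks.
sorted (value, group): (7,X), (16,Y), (19,X), (21,Y), (24,X), (24,Y), (25,X), (27,X), (28,X), (29,Y), (32,Y), (34,Y), (35,Y), (37,Y)
ranks: 7->1, 16->2, 19->3, 21->4, 24->5.5, 24->5.5, 25->7, 27->8, 28->9, 29->10, 32->11, 34->12, 35->13, 37->14
Step 2: Rank sum for X: R1 = 1 + 3 + 5.5 + 7 + 8 + 9 = 33.5.
Step 3: U_X = R1 - n1(n1+1)/2 = 33.5 - 6*7/2 = 33.5 - 21 = 12.5.
       U_Y = n1*n2 - U_X = 48 - 12.5 = 35.5.
Step 4: Ties are present, so use the tie-corrected normal approximation (with continuity correction) for the p-value.
Step 5: p-value = 0.155126; compare to alpha = 0.05. fail to reject H0.

U_X = 12.5, p = 0.155126, fail to reject H0 at alpha = 0.05.


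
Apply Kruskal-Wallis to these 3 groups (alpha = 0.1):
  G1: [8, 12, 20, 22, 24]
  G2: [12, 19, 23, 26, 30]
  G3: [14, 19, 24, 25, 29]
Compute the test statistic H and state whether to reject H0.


Step 1: Combine all N = 15 observations and assign midranks.
sorted (value, group, rank): (8,G1,1), (12,G1,2.5), (12,G2,2.5), (14,G3,4), (19,G2,5.5), (19,G3,5.5), (20,G1,7), (22,G1,8), (23,G2,9), (24,G1,10.5), (24,G3,10.5), (25,G3,12), (26,G2,13), (29,G3,14), (30,G2,15)
Step 2: Sum ranks within each group.
R_1 = 29 (n_1 = 5)
R_2 = 45 (n_2 = 5)
R_3 = 46 (n_3 = 5)
Step 3: H = 12/(N(N+1)) * sum(R_i^2/n_i) - 3(N+1)
     = 12/(15*16) * (29^2/5 + 45^2/5 + 46^2/5) - 3*16
     = 0.050000 * 996.4 - 48
     = 1.820000.
Step 4: Ties present; correction factor C = 1 - 18/(15^3 - 15) = 0.994643. Corrected H = 1.820000 / 0.994643 = 1.829803.
Step 5: Under H0, H ~ chi^2(2); p-value = 0.400556.
Step 6: alpha = 0.1. fail to reject H0.

H = 1.8298, df = 2, p = 0.400556, fail to reject H0.


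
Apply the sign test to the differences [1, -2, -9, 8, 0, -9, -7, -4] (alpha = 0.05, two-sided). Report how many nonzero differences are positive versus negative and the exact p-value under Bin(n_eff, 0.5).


Step 1: Discard zero differences. Original n = 8; n_eff = number of nonzero differences = 7.
Nonzero differences (with sign): +1, -2, -9, +8, -9, -7, -4
Step 2: Count signs: positive = 2, negative = 5.
Step 3: Under H0: P(positive) = 0.5, so the number of positives S ~ Bin(7, 0.5).
Step 4: Two-sided exact p-value = sum of Bin(7,0.5) probabilities at or below the observed probability = 0.453125.
Step 5: alpha = 0.05. fail to reject H0.

n_eff = 7, pos = 2, neg = 5, p = 0.453125, fail to reject H0.


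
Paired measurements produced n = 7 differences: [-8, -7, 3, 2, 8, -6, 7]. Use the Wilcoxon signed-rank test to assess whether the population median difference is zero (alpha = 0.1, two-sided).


Step 1: Drop any zero differences (none here) and take |d_i|.
|d| = [8, 7, 3, 2, 8, 6, 7]
Step 2: Midrank |d_i| (ties get averaged ranks).
ranks: |8|->6.5, |7|->4.5, |3|->2, |2|->1, |8|->6.5, |6|->3, |7|->4.5
Step 3: Attach original signs; sum ranks with positive sign and with negative sign.
W+ = 2 + 1 + 6.5 + 4.5 = 14
W- = 6.5 + 4.5 + 3 = 14
(Check: W+ + W- = 28 should equal n(n+1)/2 = 28.)
Step 4: Test statistic W = min(W+, W-) = 14.
Step 5: Ties in |d|, so use the tie-corrected normal approximation.
        E[W] = n(n+1)/4 = 7*8/4 = 14.
        Tie groups: |d|=7 (t=2), |d|=8 (t=2); sum(t^3 - t) = 12.
        Var[W] = n(n+1)(2n+1)/24 - sum(t^3-t)/48 = 840/24 - 12/48 = 34.75.
        z = (W - E[W]) / sqrt(Var[W]) = (14 - 14) / 5.8949 = 0.0000.
        Two-sided p = 2*Phi(z) = 1.000000.
Step 6: alpha = 0.1. fail to reject H0.

W+ = 14, W- = 14, W = min = 14, p = 1.000000, fail to reject H0.


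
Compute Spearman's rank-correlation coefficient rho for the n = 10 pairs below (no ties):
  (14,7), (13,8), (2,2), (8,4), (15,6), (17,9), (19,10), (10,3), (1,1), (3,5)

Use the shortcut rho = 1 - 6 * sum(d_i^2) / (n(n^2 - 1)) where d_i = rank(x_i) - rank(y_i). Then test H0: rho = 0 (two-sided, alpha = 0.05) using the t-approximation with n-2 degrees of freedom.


Step 1: Rank x and y separately (midranks; no ties here).
rank(x): 14->7, 13->6, 2->2, 8->4, 15->8, 17->9, 19->10, 10->5, 1->1, 3->3
rank(y): 7->7, 8->8, 2->2, 4->4, 6->6, 9->9, 10->10, 3->3, 1->1, 5->5
Step 2: d_i = R_x(i) - R_y(i); compute d_i^2.
  (7-7)^2=0, (6-8)^2=4, (2-2)^2=0, (4-4)^2=0, (8-6)^2=4, (9-9)^2=0, (10-10)^2=0, (5-3)^2=4, (1-1)^2=0, (3-5)^2=4
sum(d^2) = 16.
Step 3: rho = 1 - 6*16 / (10*(10^2 - 1)) = 1 - 96/990 = 0.903030.
Step 4: Under H0, t = rho * sqrt((n-2)/(1-rho^2)) = 5.9457 ~ t(8).
Step 5: Two-sided p-value from the t-distribution with 8 df = 0.000344.
Step 6: alpha = 0.05. reject H0.

rho = 0.9030, p = 0.000344, reject H0 at alpha = 0.05.


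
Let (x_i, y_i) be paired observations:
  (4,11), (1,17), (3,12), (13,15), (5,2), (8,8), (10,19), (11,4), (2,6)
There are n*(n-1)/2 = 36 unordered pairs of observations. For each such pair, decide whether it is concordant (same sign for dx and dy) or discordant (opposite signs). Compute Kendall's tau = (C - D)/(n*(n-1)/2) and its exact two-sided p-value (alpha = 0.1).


Step 1: Enumerate the 36 unordered pairs (i,j) with i<j and classify each by sign(x_j-x_i) * sign(y_j-y_i).
  (1,2):dx=-3,dy=+6->D; (1,3):dx=-1,dy=+1->D; (1,4):dx=+9,dy=+4->C; (1,5):dx=+1,dy=-9->D
  (1,6):dx=+4,dy=-3->D; (1,7):dx=+6,dy=+8->C; (1,8):dx=+7,dy=-7->D; (1,9):dx=-2,dy=-5->C
  (2,3):dx=+2,dy=-5->D; (2,4):dx=+12,dy=-2->D; (2,5):dx=+4,dy=-15->D; (2,6):dx=+7,dy=-9->D
  (2,7):dx=+9,dy=+2->C; (2,8):dx=+10,dy=-13->D; (2,9):dx=+1,dy=-11->D; (3,4):dx=+10,dy=+3->C
  (3,5):dx=+2,dy=-10->D; (3,6):dx=+5,dy=-4->D; (3,7):dx=+7,dy=+7->C; (3,8):dx=+8,dy=-8->D
  (3,9):dx=-1,dy=-6->C; (4,5):dx=-8,dy=-13->C; (4,6):dx=-5,dy=-7->C; (4,7):dx=-3,dy=+4->D
  (4,8):dx=-2,dy=-11->C; (4,9):dx=-11,dy=-9->C; (5,6):dx=+3,dy=+6->C; (5,7):dx=+5,dy=+17->C
  (5,8):dx=+6,dy=+2->C; (5,9):dx=-3,dy=+4->D; (6,7):dx=+2,dy=+11->C; (6,8):dx=+3,dy=-4->D
  (6,9):dx=-6,dy=-2->C; (7,8):dx=+1,dy=-15->D; (7,9):dx=-8,dy=-13->C; (8,9):dx=-9,dy=+2->D
Step 2: C = 17, D = 19, total pairs = 36.
Step 3: tau = (C - D)/(n(n-1)/2) = (17 - 19)/36 = -0.055556.
Step 4: Exact two-sided p-value (enumerate n! = 362880 permutations of y under H0): p = 0.919455.
Step 5: alpha = 0.1. fail to reject H0.

tau_b = -0.0556 (C=17, D=19), p = 0.919455, fail to reject H0.


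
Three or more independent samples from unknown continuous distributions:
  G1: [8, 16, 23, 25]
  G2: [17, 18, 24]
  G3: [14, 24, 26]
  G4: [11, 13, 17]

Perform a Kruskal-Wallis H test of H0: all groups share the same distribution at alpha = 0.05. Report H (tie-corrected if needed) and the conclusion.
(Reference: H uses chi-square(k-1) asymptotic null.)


Step 1: Combine all N = 13 observations and assign midranks.
sorted (value, group, rank): (8,G1,1), (11,G4,2), (13,G4,3), (14,G3,4), (16,G1,5), (17,G2,6.5), (17,G4,6.5), (18,G2,8), (23,G1,9), (24,G2,10.5), (24,G3,10.5), (25,G1,12), (26,G3,13)
Step 2: Sum ranks within each group.
R_1 = 27 (n_1 = 4)
R_2 = 25 (n_2 = 3)
R_3 = 27.5 (n_3 = 3)
R_4 = 11.5 (n_4 = 3)
Step 3: H = 12/(N(N+1)) * sum(R_i^2/n_i) - 3(N+1)
     = 12/(13*14) * (27^2/4 + 25^2/3 + 27.5^2/3 + 11.5^2/3) - 3*14
     = 0.065934 * 686.75 - 42
     = 3.280220.
Step 4: Ties present; correction factor C = 1 - 12/(13^3 - 13) = 0.994505. Corrected H = 3.280220 / 0.994505 = 3.298343.
Step 5: Under H0, H ~ chi^2(3); p-value = 0.347873.
Step 6: alpha = 0.05. fail to reject H0.

H = 3.2983, df = 3, p = 0.347873, fail to reject H0.


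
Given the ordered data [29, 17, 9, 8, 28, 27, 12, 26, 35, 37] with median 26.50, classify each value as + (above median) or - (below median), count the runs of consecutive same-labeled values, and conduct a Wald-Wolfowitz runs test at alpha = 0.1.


Step 1: Compute median = 26.50; label A = above, B = below.
Labels in order: ABBBAABBAA  (n_A = 5, n_B = 5)
Step 2: Count runs R = 5.
Step 3: Under H0 (random ordering), E[R] = 2*n_A*n_B/(n_A+n_B) + 1 = 2*5*5/10 + 1 = 6.0000.
        Var[R] = 2*n_A*n_B*(2*n_A*n_B - n_A - n_B) / ((n_A+n_B)^2 * (n_A+n_B-1)) = 2000/900 = 2.2222.
        SD[R] = 1.4907.
Step 4: Continuity-corrected z = (R + 0.5 - E[R]) / SD[R] = (5 + 0.5 - 6.0000) / 1.4907 = -0.3354.
Step 5: Two-sided p-value via normal approximation = 2*(1 - Phi(|z|)) = 0.737316.
Step 6: alpha = 0.1. fail to reject H0.

R = 5, z = -0.3354, p = 0.737316, fail to reject H0.


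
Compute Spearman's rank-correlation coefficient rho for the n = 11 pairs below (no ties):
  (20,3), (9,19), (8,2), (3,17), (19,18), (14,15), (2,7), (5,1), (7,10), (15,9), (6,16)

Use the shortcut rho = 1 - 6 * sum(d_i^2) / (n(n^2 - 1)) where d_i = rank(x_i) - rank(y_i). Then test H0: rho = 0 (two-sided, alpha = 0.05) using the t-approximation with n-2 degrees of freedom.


Step 1: Rank x and y separately (midranks; no ties here).
rank(x): 20->11, 9->7, 8->6, 3->2, 19->10, 14->8, 2->1, 5->3, 7->5, 15->9, 6->4
rank(y): 3->3, 19->11, 2->2, 17->9, 18->10, 15->7, 7->4, 1->1, 10->6, 9->5, 16->8
Step 2: d_i = R_x(i) - R_y(i); compute d_i^2.
  (11-3)^2=64, (7-11)^2=16, (6-2)^2=16, (2-9)^2=49, (10-10)^2=0, (8-7)^2=1, (1-4)^2=9, (3-1)^2=4, (5-6)^2=1, (9-5)^2=16, (4-8)^2=16
sum(d^2) = 192.
Step 3: rho = 1 - 6*192 / (11*(11^2 - 1)) = 1 - 1152/1320 = 0.127273.
Step 4: Under H0, t = rho * sqrt((n-2)/(1-rho^2)) = 0.3849 ~ t(9).
Step 5: Two-sided p-value from the t-distribution with 9 df = 0.709215.
Step 6: alpha = 0.05. fail to reject H0.

rho = 0.1273, p = 0.709215, fail to reject H0 at alpha = 0.05.


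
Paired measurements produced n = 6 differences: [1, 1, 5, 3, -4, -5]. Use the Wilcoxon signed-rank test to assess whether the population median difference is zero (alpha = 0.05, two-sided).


Step 1: Drop any zero differences (none here) and take |d_i|.
|d| = [1, 1, 5, 3, 4, 5]
Step 2: Midrank |d_i| (ties get averaged ranks).
ranks: |1|->1.5, |1|->1.5, |5|->5.5, |3|->3, |4|->4, |5|->5.5
Step 3: Attach original signs; sum ranks with positive sign and with negative sign.
W+ = 1.5 + 1.5 + 5.5 + 3 = 11.5
W- = 4 + 5.5 = 9.5
(Check: W+ + W- = 21 should equal n(n+1)/2 = 21.)
Step 4: Test statistic W = min(W+, W-) = 9.5.
Step 5: Ties in |d|, so use the tie-corrected normal approximation.
        E[W] = n(n+1)/4 = 6*7/4 = 10.5.
        Tie groups: |d|=1 (t=2), |d|=5 (t=2); sum(t^3 - t) = 12.
        Var[W] = n(n+1)(2n+1)/24 - sum(t^3-t)/48 = 546/24 - 12/48 = 22.5.
        z = (W - E[W]) / sqrt(Var[W]) = (9.5 - 10.5) / 4.7434 = -0.2108.
        Two-sided p = 2*Phi(z) = 0.833029.
Step 6: alpha = 0.05. fail to reject H0.

W+ = 11.5, W- = 9.5, W = min = 9.5, p = 0.833029, fail to reject H0.


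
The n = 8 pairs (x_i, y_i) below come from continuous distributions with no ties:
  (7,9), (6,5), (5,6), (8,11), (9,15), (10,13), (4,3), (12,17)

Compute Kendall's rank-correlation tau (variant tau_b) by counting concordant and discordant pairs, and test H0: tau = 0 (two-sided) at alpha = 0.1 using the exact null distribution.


Step 1: Enumerate the 28 unordered pairs (i,j) with i<j and classify each by sign(x_j-x_i) * sign(y_j-y_i).
  (1,2):dx=-1,dy=-4->C; (1,3):dx=-2,dy=-3->C; (1,4):dx=+1,dy=+2->C; (1,5):dx=+2,dy=+6->C
  (1,6):dx=+3,dy=+4->C; (1,7):dx=-3,dy=-6->C; (1,8):dx=+5,dy=+8->C; (2,3):dx=-1,dy=+1->D
  (2,4):dx=+2,dy=+6->C; (2,5):dx=+3,dy=+10->C; (2,6):dx=+4,dy=+8->C; (2,7):dx=-2,dy=-2->C
  (2,8):dx=+6,dy=+12->C; (3,4):dx=+3,dy=+5->C; (3,5):dx=+4,dy=+9->C; (3,6):dx=+5,dy=+7->C
  (3,7):dx=-1,dy=-3->C; (3,8):dx=+7,dy=+11->C; (4,5):dx=+1,dy=+4->C; (4,6):dx=+2,dy=+2->C
  (4,7):dx=-4,dy=-8->C; (4,8):dx=+4,dy=+6->C; (5,6):dx=+1,dy=-2->D; (5,7):dx=-5,dy=-12->C
  (5,8):dx=+3,dy=+2->C; (6,7):dx=-6,dy=-10->C; (6,8):dx=+2,dy=+4->C; (7,8):dx=+8,dy=+14->C
Step 2: C = 26, D = 2, total pairs = 28.
Step 3: tau = (C - D)/(n(n-1)/2) = (26 - 2)/28 = 0.857143.
Step 4: Exact two-sided p-value (enumerate n! = 40320 permutations of y under H0): p = 0.001736.
Step 5: alpha = 0.1. reject H0.

tau_b = 0.8571 (C=26, D=2), p = 0.001736, reject H0.


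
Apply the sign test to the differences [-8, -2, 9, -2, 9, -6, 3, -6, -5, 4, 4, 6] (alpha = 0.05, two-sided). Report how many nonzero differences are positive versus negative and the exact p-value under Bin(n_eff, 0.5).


Step 1: Discard zero differences. Original n = 12; n_eff = number of nonzero differences = 12.
Nonzero differences (with sign): -8, -2, +9, -2, +9, -6, +3, -6, -5, +4, +4, +6
Step 2: Count signs: positive = 6, negative = 6.
Step 3: Under H0: P(positive) = 0.5, so the number of positives S ~ Bin(12, 0.5).
Step 4: Two-sided exact p-value = sum of Bin(12,0.5) probabilities at or below the observed probability = 1.000000.
Step 5: alpha = 0.05. fail to reject H0.

n_eff = 12, pos = 6, neg = 6, p = 1.000000, fail to reject H0.


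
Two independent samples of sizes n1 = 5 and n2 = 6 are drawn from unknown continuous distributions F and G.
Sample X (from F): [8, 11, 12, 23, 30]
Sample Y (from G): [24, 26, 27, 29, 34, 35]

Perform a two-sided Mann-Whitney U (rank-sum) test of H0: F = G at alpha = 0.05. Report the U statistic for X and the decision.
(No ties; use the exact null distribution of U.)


Step 1: Combine and sort all 11 observations; assign midranks.
sorted (value, group): (8,X), (11,X), (12,X), (23,X), (24,Y), (26,Y), (27,Y), (29,Y), (30,X), (34,Y), (35,Y)
ranks: 8->1, 11->2, 12->3, 23->4, 24->5, 26->6, 27->7, 29->8, 30->9, 34->10, 35->11
Step 2: Rank sum for X: R1 = 1 + 2 + 3 + 4 + 9 = 19.
Step 3: U_X = R1 - n1(n1+1)/2 = 19 - 5*6/2 = 19 - 15 = 4.
       U_Y = n1*n2 - U_X = 30 - 4 = 26.
Step 4: No ties, so the exact null distribution of U (based on enumerating the C(11,5) = 462 equally likely rank assignments) gives the two-sided p-value.
Step 5: p-value = 0.051948; compare to alpha = 0.05. fail to reject H0.

U_X = 4, p = 0.051948, fail to reject H0 at alpha = 0.05.


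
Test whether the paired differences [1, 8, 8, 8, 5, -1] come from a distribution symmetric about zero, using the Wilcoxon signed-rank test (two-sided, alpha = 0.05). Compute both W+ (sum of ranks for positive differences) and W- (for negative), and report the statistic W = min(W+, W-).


Step 1: Drop any zero differences (none here) and take |d_i|.
|d| = [1, 8, 8, 8, 5, 1]
Step 2: Midrank |d_i| (ties get averaged ranks).
ranks: |1|->1.5, |8|->5, |8|->5, |8|->5, |5|->3, |1|->1.5
Step 3: Attach original signs; sum ranks with positive sign and with negative sign.
W+ = 1.5 + 5 + 5 + 5 + 3 = 19.5
W- = 1.5 = 1.5
(Check: W+ + W- = 21 should equal n(n+1)/2 = 21.)
Step 4: Test statistic W = min(W+, W-) = 1.5.
Step 5: Ties in |d|, so use the tie-corrected normal approximation.
        E[W] = n(n+1)/4 = 6*7/4 = 10.5.
        Tie groups: |d|=1 (t=2), |d|=8 (t=3); sum(t^3 - t) = 30.
        Var[W] = n(n+1)(2n+1)/24 - sum(t^3-t)/48 = 546/24 - 30/48 = 22.125.
        z = (W - E[W]) / sqrt(Var[W]) = (1.5 - 10.5) / 4.7037 = -1.9134.
        Two-sided p = 2*Phi(z) = 0.055700.
Step 6: alpha = 0.05. fail to reject H0.

W+ = 19.5, W- = 1.5, W = min = 1.5, p = 0.055700, fail to reject H0.


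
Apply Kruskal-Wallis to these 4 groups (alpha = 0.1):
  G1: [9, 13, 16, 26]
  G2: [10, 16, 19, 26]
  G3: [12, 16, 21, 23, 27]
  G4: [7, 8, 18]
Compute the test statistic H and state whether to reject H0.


Step 1: Combine all N = 16 observations and assign midranks.
sorted (value, group, rank): (7,G4,1), (8,G4,2), (9,G1,3), (10,G2,4), (12,G3,5), (13,G1,6), (16,G1,8), (16,G2,8), (16,G3,8), (18,G4,10), (19,G2,11), (21,G3,12), (23,G3,13), (26,G1,14.5), (26,G2,14.5), (27,G3,16)
Step 2: Sum ranks within each group.
R_1 = 31.5 (n_1 = 4)
R_2 = 37.5 (n_2 = 4)
R_3 = 54 (n_3 = 5)
R_4 = 13 (n_4 = 3)
Step 3: H = 12/(N(N+1)) * sum(R_i^2/n_i) - 3(N+1)
     = 12/(16*17) * (31.5^2/4 + 37.5^2/4 + 54^2/5 + 13^2/3) - 3*17
     = 0.044118 * 1239.16 - 51
     = 3.668750.
Step 4: Ties present; correction factor C = 1 - 30/(16^3 - 16) = 0.992647. Corrected H = 3.668750 / 0.992647 = 3.695926.
Step 5: Under H0, H ~ chi^2(3); p-value = 0.296226.
Step 6: alpha = 0.1. fail to reject H0.

H = 3.6959, df = 3, p = 0.296226, fail to reject H0.


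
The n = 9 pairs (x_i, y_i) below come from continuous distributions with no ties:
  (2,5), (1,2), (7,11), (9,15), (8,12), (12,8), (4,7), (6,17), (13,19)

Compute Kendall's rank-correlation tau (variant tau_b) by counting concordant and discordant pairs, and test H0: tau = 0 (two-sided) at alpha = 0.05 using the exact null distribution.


Step 1: Enumerate the 36 unordered pairs (i,j) with i<j and classify each by sign(x_j-x_i) * sign(y_j-y_i).
  (1,2):dx=-1,dy=-3->C; (1,3):dx=+5,dy=+6->C; (1,4):dx=+7,dy=+10->C; (1,5):dx=+6,dy=+7->C
  (1,6):dx=+10,dy=+3->C; (1,7):dx=+2,dy=+2->C; (1,8):dx=+4,dy=+12->C; (1,9):dx=+11,dy=+14->C
  (2,3):dx=+6,dy=+9->C; (2,4):dx=+8,dy=+13->C; (2,5):dx=+7,dy=+10->C; (2,6):dx=+11,dy=+6->C
  (2,7):dx=+3,dy=+5->C; (2,8):dx=+5,dy=+15->C; (2,9):dx=+12,dy=+17->C; (3,4):dx=+2,dy=+4->C
  (3,5):dx=+1,dy=+1->C; (3,6):dx=+5,dy=-3->D; (3,7):dx=-3,dy=-4->C; (3,8):dx=-1,dy=+6->D
  (3,9):dx=+6,dy=+8->C; (4,5):dx=-1,dy=-3->C; (4,6):dx=+3,dy=-7->D; (4,7):dx=-5,dy=-8->C
  (4,8):dx=-3,dy=+2->D; (4,9):dx=+4,dy=+4->C; (5,6):dx=+4,dy=-4->D; (5,7):dx=-4,dy=-5->C
  (5,8):dx=-2,dy=+5->D; (5,9):dx=+5,dy=+7->C; (6,7):dx=-8,dy=-1->C; (6,8):dx=-6,dy=+9->D
  (6,9):dx=+1,dy=+11->C; (7,8):dx=+2,dy=+10->C; (7,9):dx=+9,dy=+12->C; (8,9):dx=+7,dy=+2->C
Step 2: C = 29, D = 7, total pairs = 36.
Step 3: tau = (C - D)/(n(n-1)/2) = (29 - 7)/36 = 0.611111.
Step 4: Exact two-sided p-value (enumerate n! = 362880 permutations of y under H0): p = 0.024741.
Step 5: alpha = 0.05. reject H0.

tau_b = 0.6111 (C=29, D=7), p = 0.024741, reject H0.


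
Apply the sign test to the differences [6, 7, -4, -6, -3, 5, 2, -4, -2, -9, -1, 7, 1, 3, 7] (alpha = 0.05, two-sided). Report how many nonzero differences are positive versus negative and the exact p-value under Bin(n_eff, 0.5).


Step 1: Discard zero differences. Original n = 15; n_eff = number of nonzero differences = 15.
Nonzero differences (with sign): +6, +7, -4, -6, -3, +5, +2, -4, -2, -9, -1, +7, +1, +3, +7
Step 2: Count signs: positive = 8, negative = 7.
Step 3: Under H0: P(positive) = 0.5, so the number of positives S ~ Bin(15, 0.5).
Step 4: Two-sided exact p-value = sum of Bin(15,0.5) probabilities at or below the observed probability = 1.000000.
Step 5: alpha = 0.05. fail to reject H0.

n_eff = 15, pos = 8, neg = 7, p = 1.000000, fail to reject H0.


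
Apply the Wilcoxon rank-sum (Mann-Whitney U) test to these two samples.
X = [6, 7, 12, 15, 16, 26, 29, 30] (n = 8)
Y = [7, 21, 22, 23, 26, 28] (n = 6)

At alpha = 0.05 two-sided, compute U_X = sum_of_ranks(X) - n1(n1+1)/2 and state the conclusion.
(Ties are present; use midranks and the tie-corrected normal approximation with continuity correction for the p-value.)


Step 1: Combine and sort all 14 observations; assign midranks.
sorted (value, group): (6,X), (7,X), (7,Y), (12,X), (15,X), (16,X), (21,Y), (22,Y), (23,Y), (26,X), (26,Y), (28,Y), (29,X), (30,X)
ranks: 6->1, 7->2.5, 7->2.5, 12->4, 15->5, 16->6, 21->7, 22->8, 23->9, 26->10.5, 26->10.5, 28->12, 29->13, 30->14
Step 2: Rank sum for X: R1 = 1 + 2.5 + 4 + 5 + 6 + 10.5 + 13 + 14 = 56.
Step 3: U_X = R1 - n1(n1+1)/2 = 56 - 8*9/2 = 56 - 36 = 20.
       U_Y = n1*n2 - U_X = 48 - 20 = 28.
Step 4: Ties are present, so use the tie-corrected normal approximation (with continuity correction) for the p-value.
Step 5: p-value = 0.650661; compare to alpha = 0.05. fail to reject H0.

U_X = 20, p = 0.650661, fail to reject H0 at alpha = 0.05.


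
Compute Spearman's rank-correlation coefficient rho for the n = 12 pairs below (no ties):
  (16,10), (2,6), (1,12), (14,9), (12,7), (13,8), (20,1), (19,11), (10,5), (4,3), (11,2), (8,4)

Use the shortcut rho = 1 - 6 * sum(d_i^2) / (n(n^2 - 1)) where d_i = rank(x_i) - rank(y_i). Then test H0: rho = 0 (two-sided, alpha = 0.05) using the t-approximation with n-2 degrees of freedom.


Step 1: Rank x and y separately (midranks; no ties here).
rank(x): 16->10, 2->2, 1->1, 14->9, 12->7, 13->8, 20->12, 19->11, 10->5, 4->3, 11->6, 8->4
rank(y): 10->10, 6->6, 12->12, 9->9, 7->7, 8->8, 1->1, 11->11, 5->5, 3->3, 2->2, 4->4
Step 2: d_i = R_x(i) - R_y(i); compute d_i^2.
  (10-10)^2=0, (2-6)^2=16, (1-12)^2=121, (9-9)^2=0, (7-7)^2=0, (8-8)^2=0, (12-1)^2=121, (11-11)^2=0, (5-5)^2=0, (3-3)^2=0, (6-2)^2=16, (4-4)^2=0
sum(d^2) = 274.
Step 3: rho = 1 - 6*274 / (12*(12^2 - 1)) = 1 - 1644/1716 = 0.041958.
Step 4: Under H0, t = rho * sqrt((n-2)/(1-rho^2)) = 0.1328 ~ t(10).
Step 5: Two-sided p-value from the t-distribution with 10 df = 0.896986.
Step 6: alpha = 0.05. fail to reject H0.

rho = 0.0420, p = 0.896986, fail to reject H0 at alpha = 0.05.


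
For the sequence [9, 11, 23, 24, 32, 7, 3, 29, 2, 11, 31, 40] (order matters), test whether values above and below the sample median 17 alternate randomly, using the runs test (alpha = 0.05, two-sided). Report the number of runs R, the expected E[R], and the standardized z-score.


Step 1: Compute median = 17; label A = above, B = below.
Labels in order: BBAAABBABBAA  (n_A = 6, n_B = 6)
Step 2: Count runs R = 6.
Step 3: Under H0 (random ordering), E[R] = 2*n_A*n_B/(n_A+n_B) + 1 = 2*6*6/12 + 1 = 7.0000.
        Var[R] = 2*n_A*n_B*(2*n_A*n_B - n_A - n_B) / ((n_A+n_B)^2 * (n_A+n_B-1)) = 4320/1584 = 2.7273.
        SD[R] = 1.6514.
Step 4: Continuity-corrected z = (R + 0.5 - E[R]) / SD[R] = (6 + 0.5 - 7.0000) / 1.6514 = -0.3028.
Step 5: Two-sided p-value via normal approximation = 2*(1 - Phi(|z|)) = 0.762069.
Step 6: alpha = 0.05. fail to reject H0.

R = 6, z = -0.3028, p = 0.762069, fail to reject H0.


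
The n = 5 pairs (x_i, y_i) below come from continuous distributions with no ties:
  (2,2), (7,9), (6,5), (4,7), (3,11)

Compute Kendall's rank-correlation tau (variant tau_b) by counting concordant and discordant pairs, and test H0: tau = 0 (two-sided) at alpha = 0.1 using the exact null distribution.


Step 1: Enumerate the 10 unordered pairs (i,j) with i<j and classify each by sign(x_j-x_i) * sign(y_j-y_i).
  (1,2):dx=+5,dy=+7->C; (1,3):dx=+4,dy=+3->C; (1,4):dx=+2,dy=+5->C; (1,5):dx=+1,dy=+9->C
  (2,3):dx=-1,dy=-4->C; (2,4):dx=-3,dy=-2->C; (2,5):dx=-4,dy=+2->D; (3,4):dx=-2,dy=+2->D
  (3,5):dx=-3,dy=+6->D; (4,5):dx=-1,dy=+4->D
Step 2: C = 6, D = 4, total pairs = 10.
Step 3: tau = (C - D)/(n(n-1)/2) = (6 - 4)/10 = 0.200000.
Step 4: Exact two-sided p-value (enumerate n! = 120 permutations of y under H0): p = 0.816667.
Step 5: alpha = 0.1. fail to reject H0.

tau_b = 0.2000 (C=6, D=4), p = 0.816667, fail to reject H0.


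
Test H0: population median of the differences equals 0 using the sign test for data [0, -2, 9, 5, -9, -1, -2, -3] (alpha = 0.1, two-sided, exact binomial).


Step 1: Discard zero differences. Original n = 8; n_eff = number of nonzero differences = 7.
Nonzero differences (with sign): -2, +9, +5, -9, -1, -2, -3
Step 2: Count signs: positive = 2, negative = 5.
Step 3: Under H0: P(positive) = 0.5, so the number of positives S ~ Bin(7, 0.5).
Step 4: Two-sided exact p-value = sum of Bin(7,0.5) probabilities at or below the observed probability = 0.453125.
Step 5: alpha = 0.1. fail to reject H0.

n_eff = 7, pos = 2, neg = 5, p = 0.453125, fail to reject H0.


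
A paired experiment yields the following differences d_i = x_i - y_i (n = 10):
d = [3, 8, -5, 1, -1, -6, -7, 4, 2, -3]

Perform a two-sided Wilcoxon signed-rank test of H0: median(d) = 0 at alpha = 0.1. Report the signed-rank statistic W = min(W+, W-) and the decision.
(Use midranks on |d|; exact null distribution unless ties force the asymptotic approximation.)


Step 1: Drop any zero differences (none here) and take |d_i|.
|d| = [3, 8, 5, 1, 1, 6, 7, 4, 2, 3]
Step 2: Midrank |d_i| (ties get averaged ranks).
ranks: |3|->4.5, |8|->10, |5|->7, |1|->1.5, |1|->1.5, |6|->8, |7|->9, |4|->6, |2|->3, |3|->4.5
Step 3: Attach original signs; sum ranks with positive sign and with negative sign.
W+ = 4.5 + 10 + 1.5 + 6 + 3 = 25
W- = 7 + 1.5 + 8 + 9 + 4.5 = 30
(Check: W+ + W- = 55 should equal n(n+1)/2 = 55.)
Step 4: Test statistic W = min(W+, W-) = 25.
Step 5: Ties in |d|, so use the tie-corrected normal approximation.
        E[W] = n(n+1)/4 = 10*11/4 = 27.5.
        Tie groups: |d|=1 (t=2), |d|=3 (t=2); sum(t^3 - t) = 12.
        Var[W] = n(n+1)(2n+1)/24 - sum(t^3-t)/48 = 2310/24 - 12/48 = 96.
        z = (W - E[W]) / sqrt(Var[W]) = (25 - 27.5) / 9.7980 = -0.2552.
        Two-sided p = 2*Phi(z) = 0.798603.
Step 6: alpha = 0.1. fail to reject H0.

W+ = 25, W- = 30, W = min = 25, p = 0.798603, fail to reject H0.
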